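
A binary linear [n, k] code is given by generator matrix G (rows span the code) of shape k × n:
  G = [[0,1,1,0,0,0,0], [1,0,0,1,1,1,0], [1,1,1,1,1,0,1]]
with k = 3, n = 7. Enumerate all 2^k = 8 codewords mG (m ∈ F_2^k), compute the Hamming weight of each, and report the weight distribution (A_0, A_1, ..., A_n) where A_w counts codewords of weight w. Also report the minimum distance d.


Weight distribution: A_0 = 1, A_2 = 2, A_4 = 3, A_6 = 2. Minimum distance d = 2.

Enumerate all 2^3 = 8 messages m ∈ F_2^3.
For each, compute codeword c = mG in F_2^7, then tally its weight.
  m = 000 → c = 0000000, weight = 0.
  m = 100 → c = 0110000, weight = 2.
  m = 010 → c = 1001110, weight = 4.
  m = 110 → c = 1111110, weight = 6.
  m = 001 → c = 1111101, weight = 6.
  m = 101 → c = 1001101, weight = 4.
  m = 011 → c = 0110011, weight = 4.
  m = 111 → c = 0000011, weight = 2.
Tally weights:
  weight 0: 1 codewords.
  weight 2: 2 codewords.
  weight 4: 3 codewords.
  weight 6: 2 codewords.
Minimum distance d = smallest w > 0 with A_w > 0 = 2.
Sanity: Σ A_w = 8 = 2^3 = 8 ✓.


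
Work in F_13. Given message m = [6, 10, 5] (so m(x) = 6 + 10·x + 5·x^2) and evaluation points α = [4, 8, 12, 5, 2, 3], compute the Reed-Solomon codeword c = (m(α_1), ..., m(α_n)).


c = [9, 3, 1, 12, 7, 3]

Message polynomial: m(x) = 6 + 10·x + 5·x^2 (mod 13).
For each evaluation point α_i, compute m(α_i) mod 13:
  α_1 = 4: Horner steps 5 → 4 → 9, so m(4) = 9.
  α_2 = 8: Horner steps 5 → 11 → 3, so m(8) = 3.
  α_3 = 12: Horner steps 5 → 5 → 1, so m(12) = 1.
  α_4 = 5: Horner steps 5 → 9 → 12, so m(5) = 12.
  α_5 = 2: Horner steps 5 → 7 → 7, so m(2) = 7.
  α_6 = 3: Horner steps 5 → 12 → 3, so m(3) = 3.
Codeword c = [9, 3, 1, 12, 7, 3] ∈ F_13^6.


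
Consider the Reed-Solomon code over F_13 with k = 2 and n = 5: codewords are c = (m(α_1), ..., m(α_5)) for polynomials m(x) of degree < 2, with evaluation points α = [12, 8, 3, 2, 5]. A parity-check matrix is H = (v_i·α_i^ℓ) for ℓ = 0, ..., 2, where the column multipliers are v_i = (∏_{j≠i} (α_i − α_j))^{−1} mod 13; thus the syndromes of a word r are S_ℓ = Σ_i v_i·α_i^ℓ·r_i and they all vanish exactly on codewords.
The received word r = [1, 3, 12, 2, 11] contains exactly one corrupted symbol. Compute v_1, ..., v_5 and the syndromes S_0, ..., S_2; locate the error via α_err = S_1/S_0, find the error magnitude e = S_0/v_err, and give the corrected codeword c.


S = (2, 4, 8), error at position 4, error magnitude e = 9, c = [1, 3, 12, 6, 11].

Step 1: column multipliers v_i = (∏_{j≠i}(α_i − α_j))^{−1} mod 13.
  i = 1 (α = 12): (12−8)(12−3)(12−2)(12−5) = 4·9·10·7 = 2520 ≡ 11, so v_1 = 11^{−1} = 6 (mod 13).
  i = 2 (α = 8): (8−12)(8−3)(8−2)(8−5) = (−4)·5·6·3 = −360 ≡ 4, so v_2 = 4^{−1} = 10 (mod 13).
  i = 3 (α = 3): (3−12)(3−8)(3−2)(3−5) = (−9)·(−5)·1·(−2) = −90 ≡ 1, so v_3 = 1^{−1} = 1 (mod 13).
  i = 4 (α = 2): (2−12)(2−8)(2−3)(2−5) = (−10)·(−6)·(−1)·(−3) = 180 ≡ 11, so v_4 = 11^{−1} = 6 (mod 13).
  i = 5 (α = 5): (5−12)(5−8)(5−3)(5−2) = (−7)·(−3)·2·3 = 126 ≡ 9, so v_5 = 9^{−1} = 3 (mod 13).
  v = [6, 10, 1, 6, 3].
Step 2: syndromes of r = [1, 3, 12, 2, 11] (all sums mod 13).
  S_0 = Σ v_i r_i = 6·1 + 10·3 + 1·12 + 6·2 + 3·11 = 93 ≡ 2.
  S_1 = Σ v_i α_i r_i = 6·12·1 + 10·8·3 + 1·3·12 + 6·2·2 + 3·5·11 = 537 ≡ 4.
  α_i^2 mod 13 = [1, 12, 9, 4, 12].
  S_2 = Σ v_i α_i^2 r_i = 6·1·1 + 10·12·3 + 1·9·12 + 6·4·2 + 3·12·11 = 918 ≡ 8.
  S = (2, 4, 8) ≠ 0, so r is not a codeword (an error is present).
Step 3: locate the error. For a single error e at position i, S_ℓ = v_i·e·α_i^ℓ, so α_err = S_1/S_0.
  S_0^{−1} = 2^{−1} = 7 (mod 13), so α_err = 4·7 = 28 ≡ 2 = α_4. Error position i = 4.
  Consistency check: S_2/S_1 = 8·10 = 80 ≡ 2 = α_err ✓ (single-error assumption holds).
Step 4: error magnitude e = S_0/v_4 = S_0·∏_{j≠4}(α_4 − α_j) = 2·11 = 22 ≡ 9 (mod 13).
Step 5: correct position 4: c_4 = r_4 − e = 2 − 9 ≡ 6 (mod 13). Hence c = [1, 3, 12, 6, 11].
  Check: interpolating c through the α_i gives m(x) = 7 + 6·x (degree < 2) with m(α_i) = c_i for every i, so c is indeed a codeword.


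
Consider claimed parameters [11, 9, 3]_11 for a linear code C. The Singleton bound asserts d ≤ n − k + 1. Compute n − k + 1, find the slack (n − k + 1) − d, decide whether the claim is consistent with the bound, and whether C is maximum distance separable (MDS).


Singleton RHS = n − k + 1 = 3, slack = 0, bound satisfied, MDS.

Singleton bound: d ≤ n − k + 1.
Here n = 11, k = 9, so n − k + 1 = 3.
Given d = 3, check d ≤ 3: YES.
Slack = (n − k + 1) − d = 0.
The code is MDS (slack = 0).
Description: the claimed parameters are [11, 9, 3]_11; such a code would be MDS (meets Singleton bound).


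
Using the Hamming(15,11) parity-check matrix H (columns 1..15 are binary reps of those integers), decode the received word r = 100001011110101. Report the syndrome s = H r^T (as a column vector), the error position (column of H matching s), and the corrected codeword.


s = (0, 1, 0, 1)^T, error position = 5, corrected codeword c = 100011011110101

Compute s = H r^T mod 2 one row at a time:
  s_1 = 1 + 1 + 1 + 1 + 0 + 1 + 0 + 1 = 6 ≡ 0 (mod 2).
  s_2 = 0 + 0 + 1 + 0 + 0 + 1 + 0 + 1 = 3 ≡ 1 (mod 2).
  s_3 = 0 + 0 + 1 + 0 + 1 + 1 + 0 + 1 = 4 ≡ 0 (mod 2).
  s_4 = 1 + 0 + 0 + 0 + 1 + 1 + 1 + 1 = 5 ≡ 1 (mod 2).
s = (0, 1, 0, 1)^T — this equals column 5 of H (binary 0101), so error is at position 5.
Correct: flip bit 5 of r = 100001011110101 to get c = 100011011110101.


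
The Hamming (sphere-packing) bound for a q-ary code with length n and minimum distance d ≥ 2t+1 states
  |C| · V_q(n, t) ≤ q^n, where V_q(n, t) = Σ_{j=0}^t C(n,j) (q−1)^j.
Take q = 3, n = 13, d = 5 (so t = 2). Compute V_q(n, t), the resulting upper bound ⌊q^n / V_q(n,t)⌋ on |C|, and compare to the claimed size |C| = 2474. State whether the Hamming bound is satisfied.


V_q(n, t) = 339, q^n = 1594323, Hamming bound = 4703, |C| = 2474 ≤ bound (satisfied).

Step 1: Compute V_q(n, t) = Σ_{j=0}^2 C(n, j) (q−1)^j.
  j = 0: C(13,0)·(2)^0 = 1·1 = 1.
  j = 1: C(13,1)·(2)^1 = 13·2 = 26.
  j = 2: C(13,2)·(2)^2 = 78·4 = 312.
  V_q(n, t) = 1 + 26 + 312 = 339.
Step 2: q^n = 3^13 = 1594323.
Step 3: Hamming bound ⌊q^n / V_q(n,t)⌋ = ⌊1594323/339⌋ = 4703.
Step 4: Compare |C| = 2474 to 4703: satisfied.
The claimed |C| lies below the Hamming bound.


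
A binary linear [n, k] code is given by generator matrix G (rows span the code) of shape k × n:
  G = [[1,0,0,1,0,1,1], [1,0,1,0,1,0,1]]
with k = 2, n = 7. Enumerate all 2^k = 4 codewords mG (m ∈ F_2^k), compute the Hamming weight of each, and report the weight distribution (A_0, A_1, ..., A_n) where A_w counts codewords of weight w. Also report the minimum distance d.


Weight distribution: A_0 = 1, A_4 = 3. Minimum distance d = 4.

Enumerate all 2^2 = 4 messages m ∈ F_2^2.
For each, compute codeword c = mG in F_2^7, then tally its weight.
  m = 00 → c = 0000000, weight = 0.
  m = 10 → c = 1001011, weight = 4.
  m = 01 → c = 1010101, weight = 4.
  m = 11 → c = 0011110, weight = 4.
Tally weights:
  weight 0: 1 codewords.
  weight 4: 3 codewords.
Minimum distance d = smallest w > 0 with A_w > 0 = 4.
Sanity: Σ A_w = 4 = 2^2 = 4 ✓.


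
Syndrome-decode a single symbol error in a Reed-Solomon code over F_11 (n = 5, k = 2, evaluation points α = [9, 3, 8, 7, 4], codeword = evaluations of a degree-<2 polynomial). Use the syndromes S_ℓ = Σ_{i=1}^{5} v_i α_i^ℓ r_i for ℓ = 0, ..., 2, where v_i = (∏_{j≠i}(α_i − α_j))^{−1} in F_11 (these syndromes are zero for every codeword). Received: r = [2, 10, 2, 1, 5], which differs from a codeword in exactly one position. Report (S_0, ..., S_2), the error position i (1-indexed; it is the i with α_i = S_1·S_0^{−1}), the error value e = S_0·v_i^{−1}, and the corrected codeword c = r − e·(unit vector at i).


S = (3, 2, 5), error at position 3, error magnitude e = 6, c = [2, 10, 7, 1, 5].

Step 1: column multipliers v_i = (∏_{j≠i}(α_i − α_j))^{−1} mod 11.
  i = 1 (α = 9): (9−3)(9−8)(9−7)(9−4) = 6·1·2·5 = 60 ≡ 5, so v_1 = 5^{−1} = 9 (mod 11).
  i = 2 (α = 3): (3−9)(3−8)(3−7)(3−4) = (−6)·(−5)·(−4)·(−1) = 120 ≡ 10, so v_2 = 10^{−1} = 10 (mod 11).
  i = 3 (α = 8): (8−9)(8−3)(8−7)(8−4) = (−1)·5·1·4 = −20 ≡ 2, so v_3 = 2^{−1} = 6 (mod 11).
  i = 4 (α = 7): (7−9)(7−3)(7−8)(7−4) = (−2)·4·(−1)·3 = 24 ≡ 2, so v_4 = 2^{−1} = 6 (mod 11).
  i = 5 (α = 4): (4−9)(4−3)(4−8)(4−7) = (−5)·1·(−4)·(−3) = −60 ≡ 6, so v_5 = 6^{−1} = 2 (mod 11).
  v = [9, 10, 6, 6, 2].
Step 2: syndromes of r = [2, 10, 2, 1, 5] (all sums mod 11).
  S_0 = Σ v_i r_i = 9·2 + 10·10 + 6·2 + 6·1 + 2·5 = 146 ≡ 3.
  S_1 = Σ v_i α_i r_i = 9·9·2 + 10·3·10 + 6·8·2 + 6·7·1 + 2·4·5 = 640 ≡ 2.
  α_i^2 mod 11 = [4, 9, 9, 5, 5].
  S_2 = Σ v_i α_i^2 r_i = 9·4·2 + 10·9·10 + 6·9·2 + 6·5·1 + 2·5·5 = 1160 ≡ 5.
  S = (3, 2, 5) ≠ 0, so r is not a codeword (an error is present).
Step 3: locate the error. For a single error e at position i, S_ℓ = v_i·e·α_i^ℓ, so α_err = S_1/S_0.
  S_0^{−1} = 3^{−1} = 4 (mod 11), so α_err = 2·4 = 8 ≡ 8 = α_3. Error position i = 3.
  Consistency check: S_2/S_1 = 5·6 = 30 ≡ 8 = α_err ✓ (single-error assumption holds).
Step 4: error magnitude e = S_0/v_3 = S_0·∏_{j≠3}(α_3 − α_j) = 3·2 = 6 ≡ 6 (mod 11).
Step 5: correct position 3: c_3 = r_3 − e = 2 − 6 ≡ 7 (mod 11). Hence c = [2, 10, 7, 1, 5].
  Check: interpolating c through the α_i gives m(x) = 3 + 6·x (degree < 2) with m(α_i) = c_i for every i, so c is indeed a codeword.


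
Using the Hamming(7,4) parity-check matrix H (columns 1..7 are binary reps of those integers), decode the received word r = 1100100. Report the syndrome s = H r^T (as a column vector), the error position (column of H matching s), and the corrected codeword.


s = (1, 1, 0)^T, error position = 6, corrected codeword c = 1100110

Compute s = H r^T mod 2 one row at a time:
  s_1 = 0 + 1 + 0 + 0 = 1 ≡ 1 (mod 2).
  s_2 = 1 + 0 + 0 + 0 = 1 ≡ 1 (mod 2).
  s_3 = 1 + 0 + 1 + 0 = 2 ≡ 0 (mod 2).
s = (1, 1, 0)^T — this equals column 6 of H (binary 110), so error is at position 6.
Correct: flip bit 6 of r = 1100100 to get c = 1100110.


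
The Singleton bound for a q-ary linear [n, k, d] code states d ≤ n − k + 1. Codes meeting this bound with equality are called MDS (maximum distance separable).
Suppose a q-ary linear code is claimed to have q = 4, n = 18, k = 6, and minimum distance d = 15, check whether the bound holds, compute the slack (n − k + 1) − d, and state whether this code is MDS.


Singleton RHS = n − k + 1 = 13, slack = -2, bound violated (no such code; not MDS).

Singleton bound: d ≤ n − k + 1.
Here n = 18, k = 6, so n − k + 1 = 13.
Given d = 15, check d ≤ 13: NO.
Slack = (n − k + 1) − d = -2.
The slack is negative: d = 15 exceeds n − k + 1 = 13 by 2, so the Singleton bound is violated and no linear [18, 6, 15]_4 code can exist. In particular it is not MDS (MDS requires d = n − k + 1 exactly).
Description: the claimed parameters are [18, 6, 15]_4; such a code would be impossible (violates the Singleton bound).


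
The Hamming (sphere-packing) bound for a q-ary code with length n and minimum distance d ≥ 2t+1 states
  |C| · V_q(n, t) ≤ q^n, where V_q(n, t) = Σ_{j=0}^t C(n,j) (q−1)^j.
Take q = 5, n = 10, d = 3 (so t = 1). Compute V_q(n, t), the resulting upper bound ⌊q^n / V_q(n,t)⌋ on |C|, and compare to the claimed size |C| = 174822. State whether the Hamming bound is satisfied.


V_q(n, t) = 41, q^n = 9765625, Hamming bound = 238185, |C| = 174822 ≤ bound (satisfied).

Step 1: Compute V_q(n, t) = Σ_{j=0}^1 C(n, j) (q−1)^j.
  j = 0: C(10,0)·(4)^0 = 1·1 = 1.
  j = 1: C(10,1)·(4)^1 = 10·4 = 40.
  V_q(n, t) = 1 + 40 = 41.
Step 2: q^n = 5^10 = 9765625.
Step 3: Hamming bound ⌊q^n / V_q(n,t)⌋ = ⌊9765625/41⌋ = 238185.
Step 4: Compare |C| = 174822 to 238185: satisfied.
The claimed |C| lies below the Hamming bound.


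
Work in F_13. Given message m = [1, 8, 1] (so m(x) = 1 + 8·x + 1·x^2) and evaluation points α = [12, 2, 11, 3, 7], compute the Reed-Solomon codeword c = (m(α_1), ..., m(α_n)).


c = [7, 8, 2, 8, 2]

Message polynomial: m(x) = 1 + 8·x + 1·x^2 (mod 13).
For each evaluation point α_i, compute m(α_i) mod 13:
  α_1 = 12: Horner steps 1 → 7 → 7, so m(12) = 7.
  α_2 = 2: Horner steps 1 → 10 → 8, so m(2) = 8.
  α_3 = 11: Horner steps 1 → 6 → 2, so m(11) = 2.
  α_4 = 3: Horner steps 1 → 11 → 8, so m(3) = 8.
  α_5 = 7: Horner steps 1 → 2 → 2, so m(7) = 2.
Codeword c = [7, 8, 2, 8, 2] ∈ F_13^5.


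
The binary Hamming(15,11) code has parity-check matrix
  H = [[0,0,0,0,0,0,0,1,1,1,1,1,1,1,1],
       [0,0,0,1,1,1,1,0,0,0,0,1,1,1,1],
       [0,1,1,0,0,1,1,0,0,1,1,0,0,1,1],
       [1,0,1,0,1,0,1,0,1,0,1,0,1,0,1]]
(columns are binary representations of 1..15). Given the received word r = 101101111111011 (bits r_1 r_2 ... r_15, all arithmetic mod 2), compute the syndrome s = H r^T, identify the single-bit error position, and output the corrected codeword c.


s = (1, 0, 1, 0)^T, error position = 10, corrected codeword c = 101101111011011

Compute s = H r^T mod 2 one row at a time:
  s_1 = 1 + 1 + 1 + 1 + 1 + 0 + 1 + 1 = 7 ≡ 1 (mod 2).
  s_2 = 1 + 0 + 1 + 1 + 1 + 0 + 1 + 1 = 6 ≡ 0 (mod 2).
  s_3 = 0 + 1 + 1 + 1 + 1 + 1 + 1 + 1 = 7 ≡ 1 (mod 2).
  s_4 = 1 + 1 + 0 + 1 + 1 + 1 + 0 + 1 = 6 ≡ 0 (mod 2).
s = (1, 0, 1, 0)^T — this equals column 10 of H (binary 1010), so error is at position 10.
Correct: flip bit 10 of r = 101101111111011 to get c = 101101111011011.


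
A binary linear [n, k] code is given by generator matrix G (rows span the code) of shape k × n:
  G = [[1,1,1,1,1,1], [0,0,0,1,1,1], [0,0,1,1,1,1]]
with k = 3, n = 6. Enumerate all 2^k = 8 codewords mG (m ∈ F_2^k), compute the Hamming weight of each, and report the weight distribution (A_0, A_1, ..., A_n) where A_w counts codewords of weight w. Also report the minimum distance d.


Weight distribution: A_0 = 1, A_1 = 1, A_2 = 1, A_3 = 2, A_4 = 1, A_5 = 1, A_6 = 1. Minimum distance d = 1.

Enumerate all 2^3 = 8 messages m ∈ F_2^3.
For each, compute codeword c = mG in F_2^6, then tally its weight.
  m = 000 → c = 000000, weight = 0.
  m = 100 → c = 111111, weight = 6.
  m = 010 → c = 000111, weight = 3.
  m = 110 → c = 111000, weight = 3.
  m = 001 → c = 001111, weight = 4.
  m = 101 → c = 110000, weight = 2.
  m = 011 → c = 001000, weight = 1.
  m = 111 → c = 110111, weight = 5.
Tally weights:
  weight 0: 1 codewords.
  weight 1: 1 codewords.
  weight 2: 1 codewords.
  weight 3: 2 codewords.
  weight 4: 1 codewords.
  weight 5: 1 codewords.
  weight 6: 1 codewords.
Minimum distance d = smallest w > 0 with A_w > 0 = 1.
Sanity: Σ A_w = 8 = 2^3 = 8 ✓.


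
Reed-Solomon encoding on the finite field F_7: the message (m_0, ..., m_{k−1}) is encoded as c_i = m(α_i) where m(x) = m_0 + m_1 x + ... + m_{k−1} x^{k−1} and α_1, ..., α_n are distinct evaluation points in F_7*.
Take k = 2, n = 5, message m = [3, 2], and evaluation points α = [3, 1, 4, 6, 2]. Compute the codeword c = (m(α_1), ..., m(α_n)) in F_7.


c = [2, 5, 4, 1, 0]

Message polynomial: m(x) = 3 + 2·x (mod 7).
For each evaluation point α_i, compute m(α_i) mod 7:
  α_1 = 3: Horner steps 2 → 2, so m(3) = 2.
  α_2 = 1: Horner steps 2 → 5, so m(1) = 5.
  α_3 = 4: Horner steps 2 → 4, so m(4) = 4.
  α_4 = 6: Horner steps 2 → 1, so m(6) = 1.
  α_5 = 2: Horner steps 2 → 0, so m(2) = 0.
Codeword c = [2, 5, 4, 1, 0] ∈ F_7^5.


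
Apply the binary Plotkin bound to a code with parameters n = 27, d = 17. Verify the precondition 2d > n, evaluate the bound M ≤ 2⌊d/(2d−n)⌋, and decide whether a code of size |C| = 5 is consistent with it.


Plotkin bound M ≤ 4; given |C| = 5 > bound (violated).

Check applicability: 2d = 34, n = 27.
2d − n = 7 > 0, so Plotkin applies.
Compute d/(2d−n) = 17/7 ≈ 2.4286.
⌊d/(2d−n)⌋ = 2.
Plotkin bound: M ≤ 2·2 = 4.
Given |C| = 5, check: VIOLATED.
This |C| is above the Plotkin bound, so no binary code with n = 27, d = 17 and 5 codewords exists.


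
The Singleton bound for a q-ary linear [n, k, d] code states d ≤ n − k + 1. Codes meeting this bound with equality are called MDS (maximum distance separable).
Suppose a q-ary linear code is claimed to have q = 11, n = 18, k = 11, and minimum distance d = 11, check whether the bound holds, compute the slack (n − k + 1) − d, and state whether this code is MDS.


Singleton RHS = n − k + 1 = 8, slack = -3, bound violated (no such code; not MDS).

Singleton bound: d ≤ n − k + 1.
Here n = 18, k = 11, so n − k + 1 = 8.
Given d = 11, check d ≤ 8: NO.
Slack = (n − k + 1) − d = -3.
The slack is negative: d = 11 exceeds n − k + 1 = 8 by 3, so the Singleton bound is violated and no linear [18, 11, 11]_11 code can exist. In particular it is not MDS (MDS requires d = n − k + 1 exactly).
Description: the claimed parameters are [18, 11, 11]_11; such a code would be impossible (violates the Singleton bound).


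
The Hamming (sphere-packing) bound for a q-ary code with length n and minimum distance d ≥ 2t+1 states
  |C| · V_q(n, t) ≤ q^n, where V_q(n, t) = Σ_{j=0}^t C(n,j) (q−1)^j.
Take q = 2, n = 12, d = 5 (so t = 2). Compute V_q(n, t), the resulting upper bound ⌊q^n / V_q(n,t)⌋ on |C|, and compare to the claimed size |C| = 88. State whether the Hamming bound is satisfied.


V_q(n, t) = 79, q^n = 4096, Hamming bound = 51, |C| = 88 > bound (violated).

Step 1: Compute V_q(n, t) = Σ_{j=0}^2 C(n, j) (q−1)^j.
  j = 0: C(12,0)·(1)^0 = 1·1 = 1.
  j = 1: C(12,1)·(1)^1 = 12·1 = 12.
  j = 2: C(12,2)·(1)^2 = 66·1 = 66.
  V_q(n, t) = 1 + 12 + 66 = 79.
Step 2: q^n = 2^12 = 4096.
Step 3: Hamming bound ⌊q^n / V_q(n,t)⌋ = ⌊4096/79⌋ = 51.
Step 4: Compare |C| = 88 to 51: violated.
The claimed |C| lies above the Hamming bound, so no 2-ary code of length 12 with d ≥ 5 can have 88 codewords.


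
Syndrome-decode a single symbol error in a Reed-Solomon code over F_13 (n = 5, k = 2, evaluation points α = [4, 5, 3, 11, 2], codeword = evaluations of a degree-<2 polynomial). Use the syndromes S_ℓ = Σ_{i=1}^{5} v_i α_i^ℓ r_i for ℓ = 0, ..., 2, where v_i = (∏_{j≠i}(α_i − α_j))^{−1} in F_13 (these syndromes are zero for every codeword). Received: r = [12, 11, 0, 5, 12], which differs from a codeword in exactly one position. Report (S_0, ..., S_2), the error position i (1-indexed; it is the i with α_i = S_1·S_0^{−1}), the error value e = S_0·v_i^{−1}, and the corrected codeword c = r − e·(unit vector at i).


S = (12, 11, 9), error at position 5, error magnitude e = 11, c = [12, 11, 0, 5, 1].

Step 1: column multipliers v_i = (∏_{j≠i}(α_i − α_j))^{−1} mod 13.
  i = 1 (α = 4): (4−5)(4−3)(4−11)(4−2) = (−1)·1·(−7)·2 = 14 ≡ 1, so v_1 = 1^{−1} = 1 (mod 13).
  i = 2 (α = 5): (5−4)(5−3)(5−11)(5−2) = 1·2·(−6)·3 = −36 ≡ 3, so v_2 = 3^{−1} = 9 (mod 13).
  i = 3 (α = 3): (3−4)(3−5)(3−11)(3−2) = (−1)·(−2)·(−8)·1 = −16 ≡ 10, so v_3 = 10^{−1} = 4 (mod 13).
  i = 4 (α = 11): (11−4)(11−5)(11−3)(11−2) = 7·6·8·9 = 3024 ≡ 8, so v_4 = 8^{−1} = 5 (mod 13).
  i = 5 (α = 2): (2−4)(2−5)(2−3)(2−11) = (−2)·(−3)·(−1)·(−9) = 54 ≡ 2, so v_5 = 2^{−1} = 7 (mod 13).
  v = [1, 9, 4, 5, 7].
Step 2: syndromes of r = [12, 11, 0, 5, 12] (all sums mod 13).
  S_0 = Σ v_i r_i = 1·12 + 9·11 + 4·0 + 5·5 + 7·12 = 220 ≡ 12.
  S_1 = Σ v_i α_i r_i = 1·4·12 + 9·5·11 + 4·3·0 + 5·11·5 + 7·2·12 = 986 ≡ 11.
  α_i^2 mod 13 = [3, 12, 9, 4, 4].
  S_2 = Σ v_i α_i^2 r_i = 1·3·12 + 9·12·11 + 4·9·0 + 5·4·5 + 7·4·12 = 1660 ≡ 9.
  S = (12, 11, 9) ≠ 0, so r is not a codeword (an error is present).
Step 3: locate the error. For a single error e at position i, S_ℓ = v_i·e·α_i^ℓ, so α_err = S_1/S_0.
  S_0^{−1} = 12^{−1} = 12 (mod 13), so α_err = 11·12 = 132 ≡ 2 = α_5. Error position i = 5.
  Consistency check: S_2/S_1 = 9·6 = 54 ≡ 2 = α_err ✓ (single-error assumption holds).
Step 4: error magnitude e = S_0/v_5 = S_0·∏_{j≠5}(α_5 − α_j) = 12·2 = 24 ≡ 11 (mod 13).
Step 5: correct position 5: c_5 = r_5 − e = 12 − 11 ≡ 1 (mod 13). Hence c = [12, 11, 0, 5, 1].
  Check: interpolating c through the α_i gives m(x) = 3 + 12·x (degree < 2) with m(α_i) = c_i for every i, so c is indeed a codeword.


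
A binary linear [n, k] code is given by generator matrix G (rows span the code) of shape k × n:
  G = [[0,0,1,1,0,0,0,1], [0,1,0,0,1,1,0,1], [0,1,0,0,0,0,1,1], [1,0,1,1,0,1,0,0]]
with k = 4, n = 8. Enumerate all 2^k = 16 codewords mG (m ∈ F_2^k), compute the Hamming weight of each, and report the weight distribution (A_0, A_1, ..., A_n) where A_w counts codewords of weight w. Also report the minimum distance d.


Weight distribution: A_0 = 1, A_3 = 5, A_4 = 5, A_5 = 2, A_6 = 2, A_7 = 1. Minimum distance d = 3.

Enumerate all 2^4 = 16 messages m ∈ F_2^4.
For each, compute codeword c = mG in F_2^8, then tally its weight.
  m = 0000 → c = 00000000, weight = 0.
  m = 1000 → c = 00110001, weight = 3.
  m = 0100 → c = 01001101, weight = 4.
  m = 1100 → c = 01111100, weight = 5.
  m = 0010 → c = 01000011, weight = 3.
  m = 1010 → c = 01110010, weight = 4.
  m = 0110 → c = 00001110, weight = 3.
  m = 1110 → c = 00111111, weight = 6.
  m = 0001 → c = 10110100, weight = 4.
  m = 1001 → c = 10000101, weight = 3.
  m = 0101 → c = 11111001, weight = 6.
  m = 1101 → c = 11001000, weight = 3.
  m = 0011 → c = 11110111, weight = 7.
  m = 1011 → c = 11000110, weight = 4.
  m = 0111 → c = 10111010, weight = 5.
  m = 1111 → c = 10001011, weight = 4.
Tally weights:
  weight 0: 1 codewords.
  weight 3: 5 codewords.
  weight 4: 5 codewords.
  weight 5: 2 codewords.
  weight 6: 2 codewords.
  weight 7: 1 codewords.
Minimum distance d = smallest w > 0 with A_w > 0 = 3.
Sanity: Σ A_w = 16 = 2^4 = 16 ✓.


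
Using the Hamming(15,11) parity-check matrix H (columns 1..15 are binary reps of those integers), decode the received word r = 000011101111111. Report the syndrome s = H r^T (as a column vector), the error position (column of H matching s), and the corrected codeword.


s = (1, 1, 0, 0)^T, error position = 12, corrected codeword c = 000011101110111

Compute s = H r^T mod 2 one row at a time:
  s_1 = 0 + 1 + 1 + 1 + 1 + 1 + 1 + 1 = 7 ≡ 1 (mod 2).
  s_2 = 0 + 1 + 1 + 1 + 1 + 1 + 1 + 1 = 7 ≡ 1 (mod 2).
  s_3 = 0 + 0 + 1 + 1 + 1 + 1 + 1 + 1 = 6 ≡ 0 (mod 2).
  s_4 = 0 + 0 + 1 + 1 + 1 + 1 + 1 + 1 = 6 ≡ 0 (mod 2).
s = (1, 1, 0, 0)^T — this equals column 12 of H (binary 1100), so error is at position 12.
Correct: flip bit 12 of r = 000011101111111 to get c = 000011101110111.


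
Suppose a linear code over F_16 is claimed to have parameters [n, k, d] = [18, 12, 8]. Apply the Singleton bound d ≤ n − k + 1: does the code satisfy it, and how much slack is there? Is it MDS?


Singleton RHS = n − k + 1 = 7, slack = -1, bound violated (no such code; not MDS).

Singleton bound: d ≤ n − k + 1.
Here n = 18, k = 12, so n − k + 1 = 7.
Given d = 8, check d ≤ 7: NO.
Slack = (n − k + 1) − d = -1.
The slack is negative: d = 8 exceeds n − k + 1 = 7 by 1, so the Singleton bound is violated and no linear [18, 12, 8]_16 code can exist. In particular it is not MDS (MDS requires d = n − k + 1 exactly).
Description: the claimed parameters are [18, 12, 8]_16; such a code would be impossible (violates the Singleton bound).


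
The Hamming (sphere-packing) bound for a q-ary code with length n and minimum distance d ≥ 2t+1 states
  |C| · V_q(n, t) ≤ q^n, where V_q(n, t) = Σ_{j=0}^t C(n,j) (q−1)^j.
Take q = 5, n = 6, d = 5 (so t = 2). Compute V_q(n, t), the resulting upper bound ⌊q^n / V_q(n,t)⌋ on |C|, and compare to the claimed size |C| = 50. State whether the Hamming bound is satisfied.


V_q(n, t) = 265, q^n = 15625, Hamming bound = 58, |C| = 50 ≤ bound (satisfied).

Step 1: Compute V_q(n, t) = Σ_{j=0}^2 C(n, j) (q−1)^j.
  j = 0: C(6,0)·(4)^0 = 1·1 = 1.
  j = 1: C(6,1)·(4)^1 = 6·4 = 24.
  j = 2: C(6,2)·(4)^2 = 15·16 = 240.
  V_q(n, t) = 1 + 24 + 240 = 265.
Step 2: q^n = 5^6 = 15625.
Step 3: Hamming bound ⌊q^n / V_q(n,t)⌋ = ⌊15625/265⌋ = 58.
Step 4: Compare |C| = 50 to 58: satisfied.
The claimed |C| lies below the Hamming bound.


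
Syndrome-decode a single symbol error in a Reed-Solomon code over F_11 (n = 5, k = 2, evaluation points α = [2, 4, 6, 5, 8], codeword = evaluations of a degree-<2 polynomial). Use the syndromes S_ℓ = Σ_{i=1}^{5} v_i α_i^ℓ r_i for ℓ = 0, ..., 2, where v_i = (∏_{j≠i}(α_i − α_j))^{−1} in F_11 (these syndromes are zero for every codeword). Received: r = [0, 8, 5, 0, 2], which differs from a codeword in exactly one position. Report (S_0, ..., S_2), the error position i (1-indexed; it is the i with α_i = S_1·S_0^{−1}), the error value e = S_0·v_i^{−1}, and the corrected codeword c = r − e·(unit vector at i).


S = (6, 8, 7), error at position 4, error magnitude e = 10, c = [0, 8, 5, 1, 2].

Step 1: column multipliers v_i = (∏_{j≠i}(α_i − α_j))^{−1} mod 11.
  i = 1 (α = 2): (2−4)(2−6)(2−5)(2−8) = (−2)·(−4)·(−3)·(−6) = 144 ≡ 1, so v_1 = 1^{−1} = 1 (mod 11).
  i = 2 (α = 4): (4−2)(4−6)(4−5)(4−8) = 2·(−2)·(−1)·(−4) = −16 ≡ 6, so v_2 = 6^{−1} = 2 (mod 11).
  i = 3 (α = 6): (6−2)(6−4)(6−5)(6−8) = 4·2·1·(−2) = −16 ≡ 6, so v_3 = 6^{−1} = 2 (mod 11).
  i = 4 (α = 5): (5−2)(5−4)(5−6)(5−8) = 3·1·(−1)·(−3) = 9 ≡ 9, so v_4 = 9^{−1} = 5 (mod 11).
  i = 5 (α = 8): (8−2)(8−4)(8−6)(8−5) = 6·4·2·3 = 144 ≡ 1, so v_5 = 1^{−1} = 1 (mod 11).
  v = [1, 2, 2, 5, 1].
Step 2: syndromes of r = [0, 8, 5, 0, 2] (all sums mod 11).
  S_0 = Σ v_i r_i = 1·0 + 2·8 + 2·5 + 5·0 + 1·2 = 28 ≡ 6.
  S_1 = Σ v_i α_i r_i = 1·2·0 + 2·4·8 + 2·6·5 + 5·5·0 + 1·8·2 = 140 ≡ 8.
  α_i^2 mod 11 = [4, 5, 3, 3, 9].
  S_2 = Σ v_i α_i^2 r_i = 1·4·0 + 2·5·8 + 2·3·5 + 5·3·0 + 1·9·2 = 128 ≡ 7.
  S = (6, 8, 7) ≠ 0, so r is not a codeword (an error is present).
Step 3: locate the error. For a single error e at position i, S_ℓ = v_i·e·α_i^ℓ, so α_err = S_1/S_0.
  S_0^{−1} = 6^{−1} = 2 (mod 11), so α_err = 8·2 = 16 ≡ 5 = α_4. Error position i = 4.
  Consistency check: S_2/S_1 = 7·7 = 49 ≡ 5 = α_err ✓ (single-error assumption holds).
Step 4: error magnitude e = S_0/v_4 = S_0·∏_{j≠4}(α_4 − α_j) = 6·9 = 54 ≡ 10 (mod 11).
Step 5: correct position 4: c_4 = r_4 − e = 0 − 10 ≡ 1 (mod 11). Hence c = [0, 8, 5, 1, 2].
  Check: interpolating c through the α_i gives m(x) = 3 + 4·x (degree < 2) with m(α_i) = c_i for every i, so c is indeed a codeword.


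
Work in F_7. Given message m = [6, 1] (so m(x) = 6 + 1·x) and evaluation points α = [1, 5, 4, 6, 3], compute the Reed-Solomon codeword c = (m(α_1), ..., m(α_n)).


c = [0, 4, 3, 5, 2]

Message polynomial: m(x) = 6 + 1·x (mod 7).
For each evaluation point α_i, compute m(α_i) mod 7:
  α_1 = 1: Horner steps 1 → 0, so m(1) = 0.
  α_2 = 5: Horner steps 1 → 4, so m(5) = 4.
  α_3 = 4: Horner steps 1 → 3, so m(4) = 3.
  α_4 = 6: Horner steps 1 → 5, so m(6) = 5.
  α_5 = 3: Horner steps 1 → 2, so m(3) = 2.
Codeword c = [0, 4, 3, 5, 2] ∈ F_7^5.


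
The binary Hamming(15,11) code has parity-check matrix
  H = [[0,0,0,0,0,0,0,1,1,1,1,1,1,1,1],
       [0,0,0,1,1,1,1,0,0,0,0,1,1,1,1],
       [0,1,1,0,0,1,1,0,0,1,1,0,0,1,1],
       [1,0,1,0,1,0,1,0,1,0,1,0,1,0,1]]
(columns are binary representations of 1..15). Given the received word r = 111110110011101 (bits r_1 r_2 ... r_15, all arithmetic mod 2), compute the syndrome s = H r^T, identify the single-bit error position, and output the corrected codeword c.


s = (1, 0, 1, 1)^T, error position = 11, corrected codeword c = 111110110001101

Compute s = H r^T mod 2 one row at a time:
  s_1 = 1 + 0 + 0 + 1 + 1 + 1 + 0 + 1 = 5 ≡ 1 (mod 2).
  s_2 = 1 + 1 + 0 + 1 + 1 + 1 + 0 + 1 = 6 ≡ 0 (mod 2).
  s_3 = 1 + 1 + 0 + 1 + 0 + 1 + 0 + 1 = 5 ≡ 1 (mod 2).
  s_4 = 1 + 1 + 1 + 1 + 0 + 1 + 1 + 1 = 7 ≡ 1 (mod 2).
s = (1, 0, 1, 1)^T — this equals column 11 of H (binary 1011), so error is at position 11.
Correct: flip bit 11 of r = 111110110011101 to get c = 111110110001101.


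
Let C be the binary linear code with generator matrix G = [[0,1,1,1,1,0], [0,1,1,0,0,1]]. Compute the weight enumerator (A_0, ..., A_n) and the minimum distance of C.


Weight distribution: A_0 = 1, A_3 = 2, A_4 = 1. Minimum distance d = 3.

Enumerate all 2^2 = 4 messages m ∈ F_2^2.
For each, compute codeword c = mG in F_2^6, then tally its weight.
  m = 00 → c = 000000, weight = 0.
  m = 10 → c = 011110, weight = 4.
  m = 01 → c = 011001, weight = 3.
  m = 11 → c = 000111, weight = 3.
Tally weights:
  weight 0: 1 codewords.
  weight 3: 2 codewords.
  weight 4: 1 codewords.
Minimum distance d = smallest w > 0 with A_w > 0 = 3.
Sanity: Σ A_w = 4 = 2^2 = 4 ✓.


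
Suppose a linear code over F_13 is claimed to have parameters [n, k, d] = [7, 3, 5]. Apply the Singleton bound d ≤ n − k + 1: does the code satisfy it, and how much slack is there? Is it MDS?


Singleton RHS = n − k + 1 = 5, slack = 0, bound satisfied, MDS.

Singleton bound: d ≤ n − k + 1.
Here n = 7, k = 3, so n − k + 1 = 5.
Given d = 5, check d ≤ 5: YES.
Slack = (n − k + 1) − d = 0.
The code is MDS (slack = 0).
Description: the claimed parameters are [7, 3, 5]_13; such a code would be MDS (meets Singleton bound).


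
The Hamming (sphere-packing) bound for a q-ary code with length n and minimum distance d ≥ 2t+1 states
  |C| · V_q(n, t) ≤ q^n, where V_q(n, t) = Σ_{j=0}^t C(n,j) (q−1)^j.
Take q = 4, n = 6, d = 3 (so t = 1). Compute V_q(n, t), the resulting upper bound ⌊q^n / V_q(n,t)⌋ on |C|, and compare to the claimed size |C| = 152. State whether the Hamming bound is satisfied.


V_q(n, t) = 19, q^n = 4096, Hamming bound = 215, |C| = 152 ≤ bound (satisfied).

Step 1: Compute V_q(n, t) = Σ_{j=0}^1 C(n, j) (q−1)^j.
  j = 0: C(6,0)·(3)^0 = 1·1 = 1.
  j = 1: C(6,1)·(3)^1 = 6·3 = 18.
  V_q(n, t) = 1 + 18 = 19.
Step 2: q^n = 4^6 = 4096.
Step 3: Hamming bound ⌊q^n / V_q(n,t)⌋ = ⌊4096/19⌋ = 215.
Step 4: Compare |C| = 152 to 215: satisfied.
The claimed |C| lies below the Hamming bound.


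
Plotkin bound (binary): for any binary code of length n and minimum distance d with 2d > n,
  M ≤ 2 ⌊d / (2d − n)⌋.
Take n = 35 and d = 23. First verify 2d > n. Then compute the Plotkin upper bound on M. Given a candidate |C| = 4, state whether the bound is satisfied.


Plotkin bound M ≤ 4; given |C| = 4 ≤ bound (satisfied).

Check applicability: 2d = 46, n = 35.
2d − n = 11 > 0, so Plotkin applies.
Compute d/(2d−n) = 23/11 ≈ 2.0909.
⌊d/(2d−n)⌋ = 2.
Plotkin bound: M ≤ 2·2 = 4.
Given |C| = 4, check: satisfied.
This |C| is at the Plotkin bound.


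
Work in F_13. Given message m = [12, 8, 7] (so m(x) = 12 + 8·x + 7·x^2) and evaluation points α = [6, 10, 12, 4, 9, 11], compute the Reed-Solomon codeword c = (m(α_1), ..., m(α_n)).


c = [0, 12, 11, 0, 1, 11]

Message polynomial: m(x) = 12 + 8·x + 7·x^2 (mod 13).
For each evaluation point α_i, compute m(α_i) mod 13:
  α_1 = 6: Horner steps 7 → 11 → 0, so m(6) = 0.
  α_2 = 10: Horner steps 7 → 0 → 12, so m(10) = 12.
  α_3 = 12: Horner steps 7 → 1 → 11, so m(12) = 11.
  α_4 = 4: Horner steps 7 → 10 → 0, so m(4) = 0.
  α_5 = 9: Horner steps 7 → 6 → 1, so m(9) = 1.
  α_6 = 11: Horner steps 7 → 7 → 11, so m(11) = 11.
Codeword c = [0, 12, 11, 0, 1, 11] ∈ F_13^6.


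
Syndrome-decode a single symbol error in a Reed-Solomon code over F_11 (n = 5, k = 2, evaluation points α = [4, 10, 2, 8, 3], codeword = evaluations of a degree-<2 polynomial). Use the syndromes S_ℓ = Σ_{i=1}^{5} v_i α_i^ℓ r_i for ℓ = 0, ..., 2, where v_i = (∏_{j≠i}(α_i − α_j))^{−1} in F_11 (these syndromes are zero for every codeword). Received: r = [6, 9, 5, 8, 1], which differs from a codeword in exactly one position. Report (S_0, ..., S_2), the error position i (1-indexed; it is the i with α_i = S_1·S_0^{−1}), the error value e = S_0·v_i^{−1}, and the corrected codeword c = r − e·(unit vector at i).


S = (5, 4, 1), error at position 5, error magnitude e = 1, c = [6, 9, 5, 8, 0].

Step 1: column multipliers v_i = (∏_{j≠i}(α_i − α_j))^{−1} mod 11.
  i = 1 (α = 4): (4−10)(4−2)(4−8)(4−3) = (−6)·2·(−4)·1 = 48 ≡ 4, so v_1 = 4^{−1} = 3 (mod 11).
  i = 2 (α = 10): (10−4)(10−2)(10−8)(10−3) = 6·8·2·7 = 672 ≡ 1, so v_2 = 1^{−1} = 1 (mod 11).
  i = 3 (α = 2): (2−4)(2−10)(2−8)(2−3) = (−2)·(−8)·(−6)·(−1) = 96 ≡ 8, so v_3 = 8^{−1} = 7 (mod 11).
  i = 4 (α = 8): (8−4)(8−10)(8−2)(8−3) = 4·(−2)·6·5 = −240 ≡ 2, so v_4 = 2^{−1} = 6 (mod 11).
  i = 5 (α = 3): (3−4)(3−10)(3−2)(3−8) = (−1)·(−7)·1·(−5) = −35 ≡ 9, so v_5 = 9^{−1} = 5 (mod 11).
  v = [3, 1, 7, 6, 5].
Step 2: syndromes of r = [6, 9, 5, 8, 1] (all sums mod 11).
  S_0 = Σ v_i r_i = 3·6 + 1·9 + 7·5 + 6·8 + 5·1 = 115 ≡ 5.
  S_1 = Σ v_i α_i r_i = 3·4·6 + 1·10·9 + 7·2·5 + 6·8·8 + 5·3·1 = 631 ≡ 4.
  α_i^2 mod 11 = [5, 1, 4, 9, 9].
  S_2 = Σ v_i α_i^2 r_i = 3·5·6 + 1·1·9 + 7·4·5 + 6·9·8 + 5·9·1 = 716 ≡ 1.
  S = (5, 4, 1) ≠ 0, so r is not a codeword (an error is present).
Step 3: locate the error. For a single error e at position i, S_ℓ = v_i·e·α_i^ℓ, so α_err = S_1/S_0.
  S_0^{−1} = 5^{−1} = 9 (mod 11), so α_err = 4·9 = 36 ≡ 3 = α_5. Error position i = 5.
  Consistency check: S_2/S_1 = 1·3 = 3 ≡ 3 = α_err ✓ (single-error assumption holds).
Step 4: error magnitude e = S_0/v_5 = S_0·∏_{j≠5}(α_5 − α_j) = 5·9 = 45 ≡ 1 (mod 11).
Step 5: correct position 5: c_5 = r_5 − e = 1 − 1 ≡ 0 (mod 11). Hence c = [6, 9, 5, 8, 0].
  Check: interpolating c through the α_i gives m(x) = 4 + 6·x (degree < 2) with m(α_i) = c_i for every i, so c is indeed a codeword.


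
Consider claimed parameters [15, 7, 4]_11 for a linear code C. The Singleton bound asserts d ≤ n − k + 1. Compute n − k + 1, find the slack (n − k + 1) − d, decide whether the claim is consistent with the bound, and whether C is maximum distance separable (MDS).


Singleton RHS = n − k + 1 = 9, slack = 5, bound satisfied, not MDS.

Singleton bound: d ≤ n − k + 1.
Here n = 15, k = 7, so n − k + 1 = 9.
Given d = 4, check d ≤ 9: YES.
Slack = (n − k + 1) − d = 5.
The code is NOT MDS (slack = 5 > 0).
Description: the claimed parameters are [15, 7, 4]_11; such a code would be non-MDS.


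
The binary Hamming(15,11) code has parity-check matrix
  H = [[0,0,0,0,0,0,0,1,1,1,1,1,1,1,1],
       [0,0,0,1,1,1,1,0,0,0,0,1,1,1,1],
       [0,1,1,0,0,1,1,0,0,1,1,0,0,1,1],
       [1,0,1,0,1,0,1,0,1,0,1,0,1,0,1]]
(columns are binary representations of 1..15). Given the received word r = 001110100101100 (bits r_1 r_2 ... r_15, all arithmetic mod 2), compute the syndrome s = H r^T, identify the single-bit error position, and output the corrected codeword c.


s = (1, 1, 1, 0)^T, error position = 14, corrected codeword c = 001110100101110

Compute s = H r^T mod 2 one row at a time:
  s_1 = 0 + 0 + 1 + 0 + 1 + 1 + 0 + 0 = 3 ≡ 1 (mod 2).
  s_2 = 1 + 1 + 0 + 1 + 1 + 1 + 0 + 0 = 5 ≡ 1 (mod 2).
  s_3 = 0 + 1 + 0 + 1 + 1 + 0 + 0 + 0 = 3 ≡ 1 (mod 2).
  s_4 = 0 + 1 + 1 + 1 + 0 + 0 + 1 + 0 = 4 ≡ 0 (mod 2).
s = (1, 1, 1, 0)^T — this equals column 14 of H (binary 1110), so error is at position 14.
Correct: flip bit 14 of r = 001110100101100 to get c = 001110100101110.


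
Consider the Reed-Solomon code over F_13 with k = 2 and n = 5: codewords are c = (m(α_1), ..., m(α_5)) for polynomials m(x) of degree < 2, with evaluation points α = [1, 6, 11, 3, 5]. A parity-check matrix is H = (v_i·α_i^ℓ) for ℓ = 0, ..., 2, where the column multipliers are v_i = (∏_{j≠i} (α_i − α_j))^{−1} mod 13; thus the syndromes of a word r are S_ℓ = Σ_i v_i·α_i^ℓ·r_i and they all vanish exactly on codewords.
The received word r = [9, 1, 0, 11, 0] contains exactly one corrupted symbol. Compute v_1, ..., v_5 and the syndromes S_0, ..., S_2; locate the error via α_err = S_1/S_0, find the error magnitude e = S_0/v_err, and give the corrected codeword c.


S = (9, 8, 10), error at position 3, error magnitude e = 7, c = [9, 1, 6, 11, 0].

Step 1: column multipliers v_i = (∏_{j≠i}(α_i − α_j))^{−1} mod 13.
  i = 1 (α = 1): (1−6)(1−11)(1−3)(1−5) = (−5)·(−10)·(−2)·(−4) = 400 ≡ 10, so v_1 = 10^{−1} = 4 (mod 13).
  i = 2 (α = 6): (6−1)(6−11)(6−3)(6−5) = 5·(−5)·3·1 = −75 ≡ 3, so v_2 = 3^{−1} = 9 (mod 13).
  i = 3 (α = 11): (11−1)(11−6)(11−3)(11−5) = 10·5·8·6 = 2400 ≡ 8, so v_3 = 8^{−1} = 5 (mod 13).
  i = 4 (α = 3): (3−1)(3−6)(3−11)(3−5) = 2·(−3)·(−8)·(−2) = −96 ≡ 8, so v_4 = 8^{−1} = 5 (mod 13).
  i = 5 (α = 5): (5−1)(5−6)(5−11)(5−3) = 4·(−1)·(−6)·2 = 48 ≡ 9, so v_5 = 9^{−1} = 3 (mod 13).
  v = [4, 9, 5, 5, 3].
Step 2: syndromes of r = [9, 1, 0, 11, 0] (all sums mod 13).
  S_0 = Σ v_i r_i = 4·9 + 9·1 + 5·0 + 5·11 + 3·0 = 100 ≡ 9.
  S_1 = Σ v_i α_i r_i = 4·1·9 + 9·6·1 + 5·11·0 + 5·3·11 + 3·5·0 = 255 ≡ 8.
  α_i^2 mod 13 = [1, 10, 4, 9, 12].
  S_2 = Σ v_i α_i^2 r_i = 4·1·9 + 9·10·1 + 5·4·0 + 5·9·11 + 3·12·0 = 621 ≡ 10.
  S = (9, 8, 10) ≠ 0, so r is not a codeword (an error is present).
Step 3: locate the error. For a single error e at position i, S_ℓ = v_i·e·α_i^ℓ, so α_err = S_1/S_0.
  S_0^{−1} = 9^{−1} = 3 (mod 13), so α_err = 8·3 = 24 ≡ 11 = α_3. Error position i = 3.
  Consistency check: S_2/S_1 = 10·5 = 50 ≡ 11 = α_err ✓ (single-error assumption holds).
Step 4: error magnitude e = S_0/v_3 = S_0·∏_{j≠3}(α_3 − α_j) = 9·8 = 72 ≡ 7 (mod 13).
Step 5: correct position 3: c_3 = r_3 − e = 0 − 7 ≡ 6 (mod 13). Hence c = [9, 1, 6, 11, 0].
  Check: interpolating c through the α_i gives m(x) = 8 + 1·x (degree < 2) with m(α_i) = c_i for every i, so c is indeed a codeword.


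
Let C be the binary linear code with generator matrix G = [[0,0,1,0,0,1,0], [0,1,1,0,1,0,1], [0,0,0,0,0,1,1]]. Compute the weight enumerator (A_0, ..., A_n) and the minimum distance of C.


Weight distribution: A_0 = 1, A_2 = 4, A_4 = 3. Minimum distance d = 2.

Enumerate all 2^3 = 8 messages m ∈ F_2^3.
For each, compute codeword c = mG in F_2^7, then tally its weight.
  m = 000 → c = 0000000, weight = 0.
  m = 100 → c = 0010010, weight = 2.
  m = 010 → c = 0110101, weight = 4.
  m = 110 → c = 0100111, weight = 4.
  m = 001 → c = 0000011, weight = 2.
  m = 101 → c = 0010001, weight = 2.
  m = 011 → c = 0110110, weight = 4.
  m = 111 → c = 0100100, weight = 2.
Tally weights:
  weight 0: 1 codewords.
  weight 2: 4 codewords.
  weight 4: 3 codewords.
Minimum distance d = smallest w > 0 with A_w > 0 = 2.
Sanity: Σ A_w = 8 = 2^3 = 8 ✓.


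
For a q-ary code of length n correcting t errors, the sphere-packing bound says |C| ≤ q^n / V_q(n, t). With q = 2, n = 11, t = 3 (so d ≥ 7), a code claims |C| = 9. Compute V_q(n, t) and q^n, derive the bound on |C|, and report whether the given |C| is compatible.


V_q(n, t) = 232, q^n = 2048, Hamming bound = 8, |C| = 9 > bound (violated).

Step 1: Compute V_q(n, t) = Σ_{j=0}^3 C(n, j) (q−1)^j.
  j = 0: C(11,0)·(1)^0 = 1·1 = 1.
  j = 1: C(11,1)·(1)^1 = 11·1 = 11.
  j = 2: C(11,2)·(1)^2 = 55·1 = 55.
  j = 3: C(11,3)·(1)^3 = 165·1 = 165.
  V_q(n, t) = 1 + 11 + 55 + 165 = 232.
Step 2: q^n = 2^11 = 2048.
Step 3: Hamming bound ⌊q^n / V_q(n,t)⌋ = ⌊2048/232⌋ = 8.
Step 4: Compare |C| = 9 to 8: violated.
The claimed |C| lies above the Hamming bound, so no 2-ary code of length 11 with d ≥ 7 can have 9 codewords.


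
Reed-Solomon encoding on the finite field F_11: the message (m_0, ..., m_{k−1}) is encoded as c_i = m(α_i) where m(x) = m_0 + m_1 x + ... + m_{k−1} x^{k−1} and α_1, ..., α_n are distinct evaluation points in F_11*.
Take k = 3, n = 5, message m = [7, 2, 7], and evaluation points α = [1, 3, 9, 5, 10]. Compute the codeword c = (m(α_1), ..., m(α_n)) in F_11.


c = [5, 10, 9, 5, 1]

Message polynomial: m(x) = 7 + 2·x + 7·x^2 (mod 11).
For each evaluation point α_i, compute m(α_i) mod 11:
  α_1 = 1: Horner steps 7 → 9 → 5, so m(1) = 5.
  α_2 = 3: Horner steps 7 → 1 → 10, so m(3) = 10.
  α_3 = 9: Horner steps 7 → 10 → 9, so m(9) = 9.
  α_4 = 5: Horner steps 7 → 4 → 5, so m(5) = 5.
  α_5 = 10: Horner steps 7 → 6 → 1, so m(10) = 1.
Codeword c = [5, 10, 9, 5, 1] ∈ F_11^5.
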